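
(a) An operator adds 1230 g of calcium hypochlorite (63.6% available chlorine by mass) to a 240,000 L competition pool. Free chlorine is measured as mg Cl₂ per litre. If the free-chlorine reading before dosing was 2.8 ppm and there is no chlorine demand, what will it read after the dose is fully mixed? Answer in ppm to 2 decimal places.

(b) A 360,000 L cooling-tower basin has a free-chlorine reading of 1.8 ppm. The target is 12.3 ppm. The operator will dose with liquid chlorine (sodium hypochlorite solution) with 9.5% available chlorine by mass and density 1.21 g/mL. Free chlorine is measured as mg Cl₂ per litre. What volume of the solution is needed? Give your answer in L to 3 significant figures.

(a) Available chlorine delivered: 1230 g × 0.636 = 782.3 g as Cl₂.
(a) Concentration rise: 782.3 g / 240,000 L = 3.26 mg/L = 3.26 ppm.
(a) Final FC: 2.8 + 3.26 = 6.06 ppm.

(b) Chlorine deficit: 12.3 − 1.8 = 10.5 ppm = 10.5 mg/L as Cl₂.
(b) Cl₂ equivalent needed: 10.5 mg/L × 360,000 L = 3,780,000 mg = 3780 g.
(b) Product at 9.5% available chlorine: 3780 / 0.095 = 39,790 g.
(b) Volume at density 1.21 g/mL: 39,790 g ÷ 1.21 g/mL = 32,880 mL.

(a) 6.06 ppm; (b) 32.9 L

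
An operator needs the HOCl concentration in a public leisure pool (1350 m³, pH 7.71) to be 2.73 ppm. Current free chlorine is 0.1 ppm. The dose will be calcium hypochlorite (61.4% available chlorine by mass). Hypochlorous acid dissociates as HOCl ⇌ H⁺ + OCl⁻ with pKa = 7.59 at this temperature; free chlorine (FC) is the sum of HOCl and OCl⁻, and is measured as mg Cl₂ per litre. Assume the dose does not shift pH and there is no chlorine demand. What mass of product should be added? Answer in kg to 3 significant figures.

13.7 kg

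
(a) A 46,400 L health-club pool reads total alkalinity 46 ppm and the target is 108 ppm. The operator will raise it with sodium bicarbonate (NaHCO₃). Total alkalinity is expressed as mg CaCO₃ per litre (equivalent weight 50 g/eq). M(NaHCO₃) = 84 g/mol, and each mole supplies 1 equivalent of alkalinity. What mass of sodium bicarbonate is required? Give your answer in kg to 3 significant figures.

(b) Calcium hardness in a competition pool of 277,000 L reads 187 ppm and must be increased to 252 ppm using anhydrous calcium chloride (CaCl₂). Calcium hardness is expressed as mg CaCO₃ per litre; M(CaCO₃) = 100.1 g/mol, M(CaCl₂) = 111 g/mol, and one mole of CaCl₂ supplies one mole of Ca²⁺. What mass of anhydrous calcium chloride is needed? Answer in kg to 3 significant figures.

(a) 4.83 kg; (b) 20.0 kg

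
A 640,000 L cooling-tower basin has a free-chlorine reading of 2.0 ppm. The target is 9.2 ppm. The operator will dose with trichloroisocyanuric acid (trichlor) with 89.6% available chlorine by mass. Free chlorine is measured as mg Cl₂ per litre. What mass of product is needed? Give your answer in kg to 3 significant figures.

Chlorine deficit: 9.2 − 2.0 = 7.2 ppm = 7.2 mg/L as Cl₂.
Cl₂ equivalent needed: 7.2 mg/L × 640,000 L = 4,608,000 mg = 4608 g.
Product at 89.6% available chlorine: 4608 / 0.896 = 5143 g.

5.14 kg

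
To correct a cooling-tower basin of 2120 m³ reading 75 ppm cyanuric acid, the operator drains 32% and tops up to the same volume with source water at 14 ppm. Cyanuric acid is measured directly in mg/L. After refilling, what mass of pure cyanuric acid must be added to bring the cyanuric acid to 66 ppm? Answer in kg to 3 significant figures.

Volume: 2120 m³ = 2,120,000 L.
After draining 32% and refilling: 75 × 0.68 + 14 × 0.32 = 55.48 ppm.
Deficit to target: 66 − 55.48 = 10.52 mg/L.
Mass: 10.52 mg/L × 2,120,000 L = 22,300 g cyanuric acid.

22.3 kg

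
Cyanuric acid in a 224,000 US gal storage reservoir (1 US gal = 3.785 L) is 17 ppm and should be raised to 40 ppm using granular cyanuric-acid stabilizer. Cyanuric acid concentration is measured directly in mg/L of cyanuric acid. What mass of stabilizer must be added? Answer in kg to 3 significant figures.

19.5 kg

Volume: 224,000 US gal × 3.785 L/gal = 847,840 L.
CYA to add: (40 − 17) = 23 mg/L × 847,840 L = 19,500 g cyanuric acid.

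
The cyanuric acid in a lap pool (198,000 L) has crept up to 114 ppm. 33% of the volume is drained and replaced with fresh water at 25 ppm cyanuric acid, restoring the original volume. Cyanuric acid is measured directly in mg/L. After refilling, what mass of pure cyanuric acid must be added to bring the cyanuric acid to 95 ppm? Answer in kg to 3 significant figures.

After draining 33% and refilling: 114 × 0.67 + 25 × 0.33 = 84.63 ppm.
Deficit to target: 95 − 84.63 = 10.37 mg/L.
Mass: 10.37 mg/L × 198,000 L = 2053 g cyanuric acid.

2.05 kg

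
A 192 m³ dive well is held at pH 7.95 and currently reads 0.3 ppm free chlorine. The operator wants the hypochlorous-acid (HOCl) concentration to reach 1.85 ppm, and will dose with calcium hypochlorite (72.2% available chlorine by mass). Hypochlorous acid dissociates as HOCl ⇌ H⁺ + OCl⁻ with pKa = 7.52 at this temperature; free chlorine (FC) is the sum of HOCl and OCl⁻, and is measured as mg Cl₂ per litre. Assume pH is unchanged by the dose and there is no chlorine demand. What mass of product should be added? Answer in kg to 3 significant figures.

1.74 kg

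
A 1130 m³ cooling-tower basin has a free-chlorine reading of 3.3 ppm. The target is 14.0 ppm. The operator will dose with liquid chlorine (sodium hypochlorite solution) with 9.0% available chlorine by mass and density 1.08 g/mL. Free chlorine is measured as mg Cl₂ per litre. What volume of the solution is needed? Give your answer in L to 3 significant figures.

124 L

Volume: 1130 m³ = 1,130,000 L.
Chlorine deficit: 14.0 − 3.3 = 10.7 ppm = 10.7 mg/L as Cl₂.
Cl₂ equivalent needed: 10.7 mg/L × 1,130,000 L = 12,090,000 mg = 12,090 g.
Product at 9.0% available chlorine: 12,090 / 0.09 = 134,300 g.
Volume at density 1.08 g/mL: 134,300 g ÷ 1.08 g/mL = 124,400 mL.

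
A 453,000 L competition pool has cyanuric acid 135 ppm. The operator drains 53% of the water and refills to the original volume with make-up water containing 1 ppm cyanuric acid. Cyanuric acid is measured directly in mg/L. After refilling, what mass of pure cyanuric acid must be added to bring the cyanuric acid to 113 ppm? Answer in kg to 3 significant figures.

22.2 kg

After draining 53% and refilling: 135 × 0.47 + 1 × 0.53 = 63.98 ppm.
Deficit to target: 113 − 63.98 = 49.02 mg/L.
Mass: 49.02 mg/L × 453,000 L = 22,210 g cyanuric acid.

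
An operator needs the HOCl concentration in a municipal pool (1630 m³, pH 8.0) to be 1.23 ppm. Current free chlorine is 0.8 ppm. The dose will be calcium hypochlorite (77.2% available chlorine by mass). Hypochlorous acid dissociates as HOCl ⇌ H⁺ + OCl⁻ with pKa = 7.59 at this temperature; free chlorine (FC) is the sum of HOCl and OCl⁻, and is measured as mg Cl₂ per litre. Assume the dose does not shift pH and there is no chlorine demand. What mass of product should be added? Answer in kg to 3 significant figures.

7.58 kg

Volume: 1630 m³ = 1,630,000 L.
[OCl⁻]/[HOCl] = 10^(pH − pKa) = 10^(8.0 − 7.59) = 2.57; fraction as HOCl = 1/(1 + 2.57) = 0.2801.
Free chlorine required for 1.23 ppm HOCl: 1.23 / 0.2801 = 4.392 ppm.
FC to add: 4.392 − 0.8 = 3.592 mg/L as Cl₂.
Cl₂ equivalent: 3.592 mg/L × 1,630,000 L = 5854 g.
Product at 77.2% available Cl: 5854 / 0.772 = 7583 g.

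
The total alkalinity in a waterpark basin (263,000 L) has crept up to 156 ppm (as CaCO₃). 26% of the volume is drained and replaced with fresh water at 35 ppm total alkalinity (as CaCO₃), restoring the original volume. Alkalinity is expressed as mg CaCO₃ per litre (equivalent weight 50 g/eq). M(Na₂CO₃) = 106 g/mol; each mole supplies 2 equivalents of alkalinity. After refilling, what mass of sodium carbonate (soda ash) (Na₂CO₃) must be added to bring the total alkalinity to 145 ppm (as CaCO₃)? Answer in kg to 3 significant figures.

After draining 26% and refilling: 156 × 0.74 + 35 × 0.26 = 124.54 ppm.
Deficit to target: 145 − 124.54 = 20.46 mg/L.
As CaCO₃: 20.46 mg/L × 263,000 L = 5381 g; ÷ 50 g/eq ÷ 2 = 53.81 mol Na₂CO₃.
Mass: 53.81 × 106 = 5704 g.

5.70 kg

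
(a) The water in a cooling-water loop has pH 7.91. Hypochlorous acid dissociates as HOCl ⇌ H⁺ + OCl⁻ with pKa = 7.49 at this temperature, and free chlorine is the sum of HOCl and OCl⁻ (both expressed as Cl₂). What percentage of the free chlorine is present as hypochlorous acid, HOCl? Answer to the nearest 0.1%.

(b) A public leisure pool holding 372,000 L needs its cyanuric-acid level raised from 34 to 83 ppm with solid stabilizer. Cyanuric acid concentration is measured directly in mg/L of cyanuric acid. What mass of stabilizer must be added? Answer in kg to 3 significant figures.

(a) [OCl⁻]/[HOCl] = 10^(pH − pKa) = 10^(7.91 − 7.49) = 10^0.42 = 2.63.
(a) Fraction as HOCl = 1 / (1 + 2.63) = 0.2755.

(b) CYA to add: (83 − 34) = 49 mg/L × 372,000 L = 18,230 g cyanuric acid.

(a) 27.5%; (b) 18.2 kg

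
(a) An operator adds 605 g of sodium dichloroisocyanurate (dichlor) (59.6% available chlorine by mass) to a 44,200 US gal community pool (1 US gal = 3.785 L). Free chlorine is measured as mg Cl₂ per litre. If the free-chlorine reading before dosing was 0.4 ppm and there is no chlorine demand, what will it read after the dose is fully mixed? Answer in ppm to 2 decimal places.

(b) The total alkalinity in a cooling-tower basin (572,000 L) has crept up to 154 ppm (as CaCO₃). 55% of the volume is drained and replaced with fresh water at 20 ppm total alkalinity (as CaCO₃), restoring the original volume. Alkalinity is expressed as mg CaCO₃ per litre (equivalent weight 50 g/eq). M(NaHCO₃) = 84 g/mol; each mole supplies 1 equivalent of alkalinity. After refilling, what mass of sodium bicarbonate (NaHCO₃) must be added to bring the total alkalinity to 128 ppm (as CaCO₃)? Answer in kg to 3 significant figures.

(a) Volume: 44,200 US gal × 3.785 L/gal = 167,297 L.
(a) Available chlorine delivered: 605 g × 0.596 = 360.6 g as Cl₂.
(a) Concentration rise: 360.6 g / 167,297 L = 2.155 mg/L = 2.16 ppm.
(a) Final FC: 0.4 + 2.16 = 2.56 ppm.

(b) After draining 55% and refilling: 154 × 0.45 + 20 × 0.55 = 80.3 ppm.
(b) Deficit to target: 128 − 80.3 = 47.7 mg/L.
(b) As CaCO₃: 47.7 mg/L × 572,000 L = 27,280 g; ÷ 50 g/eq ÷ 1 = 545.7 mol NaHCO₃.
(b) Mass: 545.7 × 84 = 45,840 g.

(a) 2.56 ppm; (b) 45.8 kg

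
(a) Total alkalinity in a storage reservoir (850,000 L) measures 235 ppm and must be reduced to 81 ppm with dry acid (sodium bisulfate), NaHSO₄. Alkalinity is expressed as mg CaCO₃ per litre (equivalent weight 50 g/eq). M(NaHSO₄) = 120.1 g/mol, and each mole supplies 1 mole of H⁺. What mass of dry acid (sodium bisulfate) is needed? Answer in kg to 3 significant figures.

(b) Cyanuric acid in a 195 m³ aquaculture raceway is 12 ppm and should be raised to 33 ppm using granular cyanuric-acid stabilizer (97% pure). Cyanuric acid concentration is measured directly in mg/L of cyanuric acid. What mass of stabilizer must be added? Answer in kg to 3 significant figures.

(a) Alkalinity to neutralize: (235 − 81) = 154 mg/L as CaCO₃ × 850,000 L = 130,900 g as CaCO₃.
(a) Equivalents of H⁺ required: 130,900 ÷ 50 g/eq = 2618 eq = 2618 mol NaHSO₄.
(a) Mass of NaHSO₄: 2618 × 120.1 = 314,400 g.

(b) Volume: 195 m³ = 195,000 L.
(b) CYA to add: (33 − 12) = 21 mg/L × 195,000 L = 4095 g cyanuric acid.
(b) At 97% purity: 4095 / 0.97 = 4222 g product.

(a) 314 kg; (b) 4.22 kg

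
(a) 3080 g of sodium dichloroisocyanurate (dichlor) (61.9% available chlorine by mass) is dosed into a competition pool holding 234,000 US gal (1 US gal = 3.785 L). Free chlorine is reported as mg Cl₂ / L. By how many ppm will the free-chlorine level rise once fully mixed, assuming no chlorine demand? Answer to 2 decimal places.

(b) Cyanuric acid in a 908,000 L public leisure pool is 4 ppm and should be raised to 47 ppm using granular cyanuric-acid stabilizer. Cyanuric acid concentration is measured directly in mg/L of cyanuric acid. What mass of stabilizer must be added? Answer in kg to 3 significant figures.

(a) 2.15 ppm; (b) 39.0 kg

(a) Volume: 234,000 US gal × 3.785 L/gal = 885,690 L.
(a) Available chlorine delivered: 3080 g × 0.619 = 1907 g as Cl₂.
(a) Concentration rise: 1907 g / 885,690 L = 2.153 mg/L = 2.15 ppm.

(b) CYA to add: (47 − 4) = 43 mg/L × 908,000 L = 39,040 g cyanuric acid.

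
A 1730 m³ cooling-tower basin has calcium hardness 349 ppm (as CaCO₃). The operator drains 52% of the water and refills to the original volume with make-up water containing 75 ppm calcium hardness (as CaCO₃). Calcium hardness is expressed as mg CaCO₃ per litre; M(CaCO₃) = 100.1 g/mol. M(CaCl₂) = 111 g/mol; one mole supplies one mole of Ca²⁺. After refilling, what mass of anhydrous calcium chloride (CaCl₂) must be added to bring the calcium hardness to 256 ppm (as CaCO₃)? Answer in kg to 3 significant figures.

94.9 kg

Volume: 1730 m³ = 1,730,000 L.
After draining 52% and refilling: 349 × 0.48 + 75 × 0.52 = 206.52 ppm.
Deficit to target: 256 − 206.52 = 49.48 mg/L.
As CaCO₃: 49.48 mg/L × 1,730,000 L = 85,600 g; ÷ 100.1 = 855.1 mol Ca²⁺.
Mass: 855.1 × 111 = 94,920 g.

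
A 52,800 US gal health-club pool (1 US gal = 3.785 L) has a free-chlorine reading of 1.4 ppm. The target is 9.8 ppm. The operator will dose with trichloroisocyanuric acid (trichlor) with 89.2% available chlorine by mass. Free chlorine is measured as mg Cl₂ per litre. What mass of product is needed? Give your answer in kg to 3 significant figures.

Volume: 52,800 US gal × 3.785 L/gal = 199,848 L.
Chlorine deficit: 9.8 − 1.4 = 8.4 ppm = 8.4 mg/L as Cl₂.
Cl₂ equivalent needed: 8.4 mg/L × 199,848 L = 1,679,000 mg = 1679 g.
Product at 89.2% available chlorine: 1679 / 0.892 = 1882 g.

1.88 kg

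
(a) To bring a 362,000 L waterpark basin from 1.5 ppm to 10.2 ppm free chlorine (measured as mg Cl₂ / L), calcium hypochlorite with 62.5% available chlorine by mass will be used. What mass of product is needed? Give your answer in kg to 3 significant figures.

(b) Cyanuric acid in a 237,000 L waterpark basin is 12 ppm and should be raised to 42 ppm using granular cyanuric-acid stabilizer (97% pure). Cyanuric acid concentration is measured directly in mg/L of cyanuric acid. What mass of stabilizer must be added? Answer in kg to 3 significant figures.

(a) Chlorine deficit: 10.2 − 1.5 = 8.7 ppm = 8.7 mg/L as Cl₂.
(a) Cl₂ equivalent needed: 8.7 mg/L × 362,000 L = 3,149,000 mg = 3149 g.
(a) Product at 62.5% available chlorine: 3149 / 0.625 = 5039 g.

(b) CYA to add: (42 − 12) = 30 mg/L × 237,000 L = 7110 g cyanuric acid.
(b) At 97% purity: 7110 / 0.97 = 7330 g product.

(a) 5.04 kg; (b) 7.33 kg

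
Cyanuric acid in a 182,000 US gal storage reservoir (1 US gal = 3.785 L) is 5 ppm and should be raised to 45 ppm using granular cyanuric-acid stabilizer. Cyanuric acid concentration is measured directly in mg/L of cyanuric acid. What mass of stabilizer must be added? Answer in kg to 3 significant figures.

27.6 kg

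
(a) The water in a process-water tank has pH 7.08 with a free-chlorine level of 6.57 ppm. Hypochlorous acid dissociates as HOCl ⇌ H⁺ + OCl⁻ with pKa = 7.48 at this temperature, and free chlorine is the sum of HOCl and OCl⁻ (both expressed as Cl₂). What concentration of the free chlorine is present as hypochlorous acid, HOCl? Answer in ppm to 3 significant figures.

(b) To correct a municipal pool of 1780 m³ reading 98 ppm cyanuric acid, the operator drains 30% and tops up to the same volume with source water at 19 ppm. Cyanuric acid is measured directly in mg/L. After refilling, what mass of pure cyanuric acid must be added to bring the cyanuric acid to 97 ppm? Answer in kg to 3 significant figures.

(a) 4.70 ppm; (b) 40.4 kg

(a) [OCl⁻]/[HOCl] = 10^(pH − pKa) = 10^(7.08 − 7.48) = 10^-0.40 = 0.3981.
(a) Fraction as HOCl = 1 / (1 + 0.3981) = 0.7153.
(a) HOCl = 0.7153 × 6.57 ppm = 4.699 ppm.

(b) Volume: 1780 m³ = 1,780,000 L.
(b) After draining 30% and refilling: 98 × 0.70 + 19 × 0.30 = 74.3 ppm.
(b) Deficit to target: 97 − 74.3 = 22.7 mg/L.
(b) Mass: 22.7 mg/L × 1,780,000 L = 40,410 g cyanuric acid.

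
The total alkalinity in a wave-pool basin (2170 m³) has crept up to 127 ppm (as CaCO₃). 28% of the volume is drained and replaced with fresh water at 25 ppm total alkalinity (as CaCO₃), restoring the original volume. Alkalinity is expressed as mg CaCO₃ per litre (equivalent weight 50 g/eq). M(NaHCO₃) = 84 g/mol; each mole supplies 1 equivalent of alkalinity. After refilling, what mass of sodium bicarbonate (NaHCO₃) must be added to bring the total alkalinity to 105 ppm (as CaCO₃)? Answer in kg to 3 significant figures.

23.9 kg

Volume: 2170 m³ = 2,170,000 L.
After draining 28% and refilling: 127 × 0.72 + 25 × 0.28 = 98.44 ppm.
Deficit to target: 105 − 98.44 = 6.56 mg/L.
As CaCO₃: 6.56 mg/L × 2,170,000 L = 14,240 g; ÷ 50 g/eq ÷ 1 = 284.7 mol NaHCO₃.
Mass: 284.7 × 84 = 23,920 g.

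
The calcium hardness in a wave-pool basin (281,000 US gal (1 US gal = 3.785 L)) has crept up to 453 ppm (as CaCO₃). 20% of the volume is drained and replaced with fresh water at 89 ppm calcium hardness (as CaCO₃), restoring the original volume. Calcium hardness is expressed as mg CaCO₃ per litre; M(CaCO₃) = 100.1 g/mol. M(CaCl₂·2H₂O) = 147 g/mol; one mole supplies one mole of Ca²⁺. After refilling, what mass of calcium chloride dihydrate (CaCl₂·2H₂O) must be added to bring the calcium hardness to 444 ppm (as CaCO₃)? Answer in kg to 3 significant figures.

Volume: 281,000 US gal × 3.785 L/gal = 1,063,585 L.
After draining 20% and refilling: 453 × 0.80 + 89 × 0.20 = 380.2 ppm.
Deficit to target: 444 − 380.2 = 63.8 mg/L.
As CaCO₃: 63.8 mg/L × 1,063,585 L = 67,860 g; ÷ 100.1 = 677.9 mol Ca²⁺.
Mass: 677.9 × 147 = 99,650 g.

99.6 kg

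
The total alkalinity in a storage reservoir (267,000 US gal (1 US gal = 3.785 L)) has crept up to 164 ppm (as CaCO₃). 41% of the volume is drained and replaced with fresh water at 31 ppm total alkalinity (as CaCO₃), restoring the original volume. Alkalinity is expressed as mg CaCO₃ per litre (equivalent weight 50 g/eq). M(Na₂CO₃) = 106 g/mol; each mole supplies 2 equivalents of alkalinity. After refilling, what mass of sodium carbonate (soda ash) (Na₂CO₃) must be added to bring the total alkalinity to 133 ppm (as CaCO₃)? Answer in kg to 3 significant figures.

Volume: 267,000 US gal × 3.785 L/gal = 1,010,595 L.
After draining 41% and refilling: 164 × 0.59 + 31 × 0.41 = 109.47 ppm.
Deficit to target: 133 − 109.47 = 23.53 mg/L.
As CaCO₃: 23.53 mg/L × 1,010,595 L = 23,780 g; ÷ 50 g/eq ÷ 2 = 237.8 mol Na₂CO₃.
Mass: 237.8 × 106 = 25,210 g.

25.2 kg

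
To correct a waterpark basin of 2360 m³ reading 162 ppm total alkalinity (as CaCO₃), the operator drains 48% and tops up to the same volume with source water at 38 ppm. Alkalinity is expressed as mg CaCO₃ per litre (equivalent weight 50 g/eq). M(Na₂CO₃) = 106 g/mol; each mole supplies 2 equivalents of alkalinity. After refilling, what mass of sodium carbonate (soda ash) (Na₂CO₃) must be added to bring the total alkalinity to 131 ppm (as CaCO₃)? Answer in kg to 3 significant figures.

71.3 kg

Volume: 2360 m³ = 2,360,000 L.
After draining 48% and refilling: 162 × 0.52 + 38 × 0.48 = 102.48 ppm.
Deficit to target: 131 − 102.48 = 28.52 mg/L.
As CaCO₃: 28.52 mg/L × 2,360,000 L = 67,310 g; ÷ 50 g/eq ÷ 2 = 673.1 mol Na₂CO₃.
Mass: 673.1 × 106 = 71,350 g.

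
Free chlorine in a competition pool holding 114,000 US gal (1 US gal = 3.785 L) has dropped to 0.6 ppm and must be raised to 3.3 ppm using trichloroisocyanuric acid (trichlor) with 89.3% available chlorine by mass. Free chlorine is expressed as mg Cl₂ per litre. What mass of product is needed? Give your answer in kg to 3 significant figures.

Volume: 114,000 US gal × 3.785 L/gal = 431,490 L.
Chlorine deficit: 3.3 − 0.6 = 2.7 ppm = 2.7 mg/L as Cl₂.
Cl₂ equivalent needed: 2.7 mg/L × 431,490 L = 1,165,000 mg = 1165 g.
Product at 89.3% available chlorine: 1165 / 0.893 = 1305 g.

1.30 kg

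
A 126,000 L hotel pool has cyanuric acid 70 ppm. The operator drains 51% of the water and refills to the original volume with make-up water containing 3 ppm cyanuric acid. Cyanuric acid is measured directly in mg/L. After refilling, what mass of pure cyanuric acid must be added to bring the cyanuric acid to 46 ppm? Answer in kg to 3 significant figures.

After draining 51% and refilling: 70 × 0.49 + 3 × 0.51 = 35.83 ppm.
Deficit to target: 46 − 35.83 = 10.17 mg/L.
Mass: 10.17 mg/L × 126,000 L = 1281 g cyanuric acid.

1.28 kg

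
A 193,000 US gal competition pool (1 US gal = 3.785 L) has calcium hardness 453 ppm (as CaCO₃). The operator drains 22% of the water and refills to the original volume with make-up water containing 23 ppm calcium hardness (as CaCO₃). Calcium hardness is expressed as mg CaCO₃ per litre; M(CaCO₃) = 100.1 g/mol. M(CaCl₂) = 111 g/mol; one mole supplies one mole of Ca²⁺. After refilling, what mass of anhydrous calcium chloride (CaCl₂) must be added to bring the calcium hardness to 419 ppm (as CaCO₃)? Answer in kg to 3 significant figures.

49.1 kg

Volume: 193,000 US gal × 3.785 L/gal = 730,505 L.
After draining 22% and refilling: 453 × 0.78 + 23 × 0.22 = 358.4 ppm.
Deficit to target: 419 − 358.4 = 60.6 mg/L.
As CaCO₃: 60.6 mg/L × 730,505 L = 44,270 g; ÷ 100.1 = 442.2 mol Ca²⁺.
Mass: 442.2 × 111 = 49,090 g.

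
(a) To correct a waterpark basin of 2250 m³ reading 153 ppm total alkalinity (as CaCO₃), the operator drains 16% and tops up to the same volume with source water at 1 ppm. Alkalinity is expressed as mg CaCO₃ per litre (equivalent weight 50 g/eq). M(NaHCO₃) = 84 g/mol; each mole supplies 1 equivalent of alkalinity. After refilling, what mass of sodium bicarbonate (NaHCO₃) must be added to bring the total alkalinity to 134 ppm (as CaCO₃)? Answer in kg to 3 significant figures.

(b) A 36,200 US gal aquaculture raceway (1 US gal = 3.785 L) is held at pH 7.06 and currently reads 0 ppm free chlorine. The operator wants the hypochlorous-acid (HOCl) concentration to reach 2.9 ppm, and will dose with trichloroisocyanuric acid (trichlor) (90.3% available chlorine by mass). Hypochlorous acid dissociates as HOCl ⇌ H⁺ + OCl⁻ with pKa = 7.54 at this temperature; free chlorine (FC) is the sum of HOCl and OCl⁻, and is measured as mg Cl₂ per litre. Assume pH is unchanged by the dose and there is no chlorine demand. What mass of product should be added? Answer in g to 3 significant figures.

(a) 20.1 kg; (b) 586 g

(a) Volume: 2250 m³ = 2,250,000 L.
(a) After draining 16% and refilling: 153 × 0.84 + 1 × 0.16 = 128.68 ppm.
(a) Deficit to target: 134 − 128.68 = 5.32 mg/L.
(a) As CaCO₃: 5.32 mg/L × 2,250,000 L = 11,970 g; ÷ 50 g/eq ÷ 1 = 239.4 mol NaHCO₃.
(a) Mass: 239.4 × 84 = 20,110 g.

(b) Volume: 36,200 US gal × 3.785 L/gal = 137,017 L.
(b) [OCl⁻]/[HOCl] = 10^(pH − pKa) = 10^(7.06 − 7.54) = 0.3311; fraction as HOCl = 1/(1 + 0.3311) = 0.7512.
(b) Free chlorine required for 2.9 ppm HOCl: 2.9 / 0.7512 = 3.86 ppm.
(b) FC to add: 3.86 − 0 = 3.86 mg/L as Cl₂.
(b) Cl₂ equivalent: 3.86 mg/L × 137,017 L = 528.9 g.
(b) Product at 90.3% available Cl: 528.9 / 0.903 = 585.7 g.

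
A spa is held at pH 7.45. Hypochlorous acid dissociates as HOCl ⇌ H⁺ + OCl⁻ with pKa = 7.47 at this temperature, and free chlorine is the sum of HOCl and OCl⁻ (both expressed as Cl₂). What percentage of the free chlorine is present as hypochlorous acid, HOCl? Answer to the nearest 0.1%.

[OCl⁻]/[HOCl] = 10^(pH − pKa) = 10^(7.45 − 7.47) = 10^-0.02 = 0.955.
Fraction as HOCl = 1 / (1 + 0.955) = 0.5115.

51.2%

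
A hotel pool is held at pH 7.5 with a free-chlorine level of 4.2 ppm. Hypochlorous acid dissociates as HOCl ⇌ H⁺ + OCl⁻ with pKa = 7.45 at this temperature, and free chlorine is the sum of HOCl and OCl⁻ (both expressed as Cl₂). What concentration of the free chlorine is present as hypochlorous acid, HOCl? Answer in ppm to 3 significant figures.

[OCl⁻]/[HOCl] = 10^(pH − pKa) = 10^(7.5 − 7.45) = 10^0.05 = 1.122.
Fraction as HOCl = 1 / (1 + 1.122) = 0.4712.
HOCl = 0.4712 × 4.2 ppm = 1.979 ppm.

1.98 ppm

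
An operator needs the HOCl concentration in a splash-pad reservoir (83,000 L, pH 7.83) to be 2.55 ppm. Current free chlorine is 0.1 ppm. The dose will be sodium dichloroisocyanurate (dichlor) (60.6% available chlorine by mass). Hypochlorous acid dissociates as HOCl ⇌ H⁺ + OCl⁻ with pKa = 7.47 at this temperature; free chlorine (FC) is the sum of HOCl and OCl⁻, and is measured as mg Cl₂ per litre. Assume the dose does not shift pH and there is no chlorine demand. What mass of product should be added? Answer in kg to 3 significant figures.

1.14 kg

[OCl⁻]/[HOCl] = 10^(pH − pKa) = 10^(7.83 − 7.47) = 2.291; fraction as HOCl = 1/(1 + 2.291) = 0.3039.
Free chlorine required for 2.55 ppm HOCl: 2.55 / 0.3039 = 8.392 ppm.
FC to add: 8.392 − 0.1 = 8.292 mg/L as Cl₂.
Cl₂ equivalent: 8.292 mg/L × 83,000 L = 688.2 g.
Product at 60.6% available Cl: 688.2 / 0.606 = 1136 g.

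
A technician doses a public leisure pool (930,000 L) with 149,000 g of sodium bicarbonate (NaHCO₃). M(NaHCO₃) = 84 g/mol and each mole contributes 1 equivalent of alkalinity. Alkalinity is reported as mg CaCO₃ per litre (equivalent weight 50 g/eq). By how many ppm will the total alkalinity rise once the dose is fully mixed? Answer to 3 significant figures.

Moles of NaHCO₃: 149,000 g ÷ 84 g/mol = 1774 mol → 1774 eq of alkalinity.
As CaCO₃: 1774 eq × 50 g/eq = 88,690 g.
Rise: 88,690 g / 930,000 L × 1000 = 95.37 mg/L.

95.4 ppm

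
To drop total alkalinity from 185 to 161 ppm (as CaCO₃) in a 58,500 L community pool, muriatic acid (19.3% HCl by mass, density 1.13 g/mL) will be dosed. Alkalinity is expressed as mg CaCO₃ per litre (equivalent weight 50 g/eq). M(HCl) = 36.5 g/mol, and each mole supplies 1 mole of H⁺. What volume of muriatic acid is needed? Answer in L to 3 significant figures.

4.70 L

Alkalinity to neutralize: (185 − 161) = 24 mg/L as CaCO₃ × 58,500 L = 1404 g as CaCO₃.
Equivalents of H⁺ required: 1404 ÷ 50 g/eq = 28.08 eq = 28.08 mol HCl.
Mass of HCl: 28.08 × 36.5 = 1025 g.
Mass of 19.3% solution: 1025 / 0.193 = 5310 g.
Volume: 5310 g ÷ 1.13 g/mL = 4700 mL.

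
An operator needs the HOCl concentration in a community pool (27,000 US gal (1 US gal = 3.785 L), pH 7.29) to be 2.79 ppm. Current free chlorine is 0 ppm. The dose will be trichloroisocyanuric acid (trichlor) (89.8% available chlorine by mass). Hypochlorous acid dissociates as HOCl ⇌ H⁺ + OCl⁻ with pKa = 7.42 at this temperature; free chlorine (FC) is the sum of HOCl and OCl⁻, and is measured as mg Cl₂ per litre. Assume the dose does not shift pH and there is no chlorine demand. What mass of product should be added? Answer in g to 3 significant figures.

553 g

Volume: 27,000 US gal × 3.785 L/gal = 102,195 L.
[OCl⁻]/[HOCl] = 10^(pH − pKa) = 10^(7.29 − 7.42) = 0.7413; fraction as HOCl = 1/(1 + 0.7413) = 0.5743.
Free chlorine required for 2.79 ppm HOCl: 2.79 / 0.5743 = 4.858 ppm.
FC to add: 4.858 − 0 = 4.858 mg/L as Cl₂.
Cl₂ equivalent: 4.858 mg/L × 102,195 L = 496.5 g.
Product at 89.8% available Cl: 496.5 / 0.898 = 552.9 g.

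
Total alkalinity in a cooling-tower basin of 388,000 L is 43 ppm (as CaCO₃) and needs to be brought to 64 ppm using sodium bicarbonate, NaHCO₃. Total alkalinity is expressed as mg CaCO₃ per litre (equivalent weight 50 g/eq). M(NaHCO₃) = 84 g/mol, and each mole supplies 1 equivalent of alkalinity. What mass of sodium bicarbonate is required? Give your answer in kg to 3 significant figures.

Alkalinity to add: (64 − 43) = 21 mg/L as CaCO₃ × 388,000 L = 8148 g as CaCO₃.
Equivalents: 8148 g ÷ 50 g/eq = 163 eq.
NaHCO₃ supplies 1 eq per mole → 163 mol.
Mass: 163 mol × 84 g/mol = 13,690 g.

13.7 kg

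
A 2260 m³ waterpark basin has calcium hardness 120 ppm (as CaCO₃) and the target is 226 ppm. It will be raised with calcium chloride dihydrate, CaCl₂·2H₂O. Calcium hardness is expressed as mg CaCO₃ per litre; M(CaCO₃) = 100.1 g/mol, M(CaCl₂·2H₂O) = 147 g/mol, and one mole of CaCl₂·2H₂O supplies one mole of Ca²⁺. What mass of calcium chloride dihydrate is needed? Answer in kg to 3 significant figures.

Volume: 2260 m³ = 2,260,000 L.
Hardness to add: (226 − 120) = 106 mg/L as CaCO₃ × 2,260,000 L = 239,600 g as CaCO₃.
Moles of Ca²⁺ (1 mol Ca²⁺ ≡ 1 mol CaCO₃): 239,600 / 100.1 g/mol = 2393 mol.
Mass of CaCl₂·2H₂O: 2393 × 147 = 351,800 g.

352 kg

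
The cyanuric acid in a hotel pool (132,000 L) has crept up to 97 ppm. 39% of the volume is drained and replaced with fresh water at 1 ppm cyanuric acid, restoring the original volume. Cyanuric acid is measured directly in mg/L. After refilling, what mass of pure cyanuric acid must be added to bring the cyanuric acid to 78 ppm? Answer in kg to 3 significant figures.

After draining 39% and refilling: 97 × 0.61 + 1 × 0.39 = 59.56 ppm.
Deficit to target: 78 − 59.56 = 18.44 mg/L.
Mass: 18.44 mg/L × 132,000 L = 2434 g cyanuric acid.

2.43 kg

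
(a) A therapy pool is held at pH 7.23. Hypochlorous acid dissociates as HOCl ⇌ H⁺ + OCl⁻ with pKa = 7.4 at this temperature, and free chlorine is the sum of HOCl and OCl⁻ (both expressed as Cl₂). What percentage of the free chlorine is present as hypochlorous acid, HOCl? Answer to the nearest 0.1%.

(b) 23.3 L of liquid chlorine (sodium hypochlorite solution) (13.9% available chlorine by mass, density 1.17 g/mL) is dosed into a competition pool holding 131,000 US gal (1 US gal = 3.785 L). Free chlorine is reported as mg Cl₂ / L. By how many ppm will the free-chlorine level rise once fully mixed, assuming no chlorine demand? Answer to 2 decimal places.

(a) 59.7%; (b) 7.64 ppm

(a) [OCl⁻]/[HOCl] = 10^(pH − pKa) = 10^(7.23 − 7.4) = 10^-0.17 = 0.6761.
(a) Fraction as HOCl = 1 / (1 + 0.6761) = 0.5966.

(b) Volume: 131,000 US gal × 3.785 L/gal = 495,835 L.
(b) Mass of solution: 23.3 L × 1000 mL/L × 1.17 g/mL = 27,260 g.
(b) Available chlorine delivered: 27,260 g × 0.139 = 3789 g as Cl₂.
(b) Concentration rise: 3789 g / 495,835 L = 7.642 mg/L = 7.64 ppm.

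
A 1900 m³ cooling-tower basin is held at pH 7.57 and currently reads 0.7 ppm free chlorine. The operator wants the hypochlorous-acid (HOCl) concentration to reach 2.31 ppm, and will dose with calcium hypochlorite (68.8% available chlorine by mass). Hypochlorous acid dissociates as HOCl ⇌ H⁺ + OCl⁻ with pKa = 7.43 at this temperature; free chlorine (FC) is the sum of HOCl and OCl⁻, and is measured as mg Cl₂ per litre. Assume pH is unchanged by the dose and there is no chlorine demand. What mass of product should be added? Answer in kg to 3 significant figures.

13.3 kg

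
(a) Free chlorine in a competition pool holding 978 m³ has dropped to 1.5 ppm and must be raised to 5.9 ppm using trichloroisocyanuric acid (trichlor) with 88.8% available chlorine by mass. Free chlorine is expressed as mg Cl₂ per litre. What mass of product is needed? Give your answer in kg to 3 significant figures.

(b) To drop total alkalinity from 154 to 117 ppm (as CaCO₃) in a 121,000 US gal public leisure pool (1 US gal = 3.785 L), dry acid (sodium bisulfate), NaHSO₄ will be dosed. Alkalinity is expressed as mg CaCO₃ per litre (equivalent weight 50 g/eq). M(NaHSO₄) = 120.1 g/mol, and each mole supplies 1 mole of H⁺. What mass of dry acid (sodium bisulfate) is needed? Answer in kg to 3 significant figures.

(a) Volume: 978 m³ = 978,000 L.
(a) Chlorine deficit: 5.9 − 1.5 = 4.4 ppm = 4.4 mg/L as Cl₂.
(a) Cl₂ equivalent needed: 4.4 mg/L × 978,000 L = 4,303,000 mg = 4303 g.
(a) Product at 88.8% available chlorine: 4303 / 0.888 = 4846 g.

(b) Volume: 121,000 US gal × 3.785 L/gal = 457,985 L.
(b) Alkalinity to neutralize: (154 − 117) = 37 mg/L as CaCO₃ × 457,985 L = 16,950 g as CaCO₃.
(b) Equivalents of H⁺ required: 16,950 ÷ 50 g/eq = 338.9 eq = 338.9 mol NaHSO₄.
(b) Mass of NaHSO₄: 338.9 × 120.1 = 40,700 g.

(a) 4.85 kg; (b) 40.7 kg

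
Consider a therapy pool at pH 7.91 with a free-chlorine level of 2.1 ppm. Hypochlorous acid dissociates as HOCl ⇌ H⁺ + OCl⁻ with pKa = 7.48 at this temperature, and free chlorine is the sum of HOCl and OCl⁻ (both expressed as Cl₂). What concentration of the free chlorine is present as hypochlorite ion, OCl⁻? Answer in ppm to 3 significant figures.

1.53 ppm

[OCl⁻]/[HOCl] = 10^(pH − pKa) = 10^(7.91 − 7.48) = 10^0.43 = 2.692.
Fraction as HOCl = 1 / (1 + 2.692) = 0.2709.
OCl⁻ = (1 − 0.2709) × 2.1 ppm = 1.531 ppm.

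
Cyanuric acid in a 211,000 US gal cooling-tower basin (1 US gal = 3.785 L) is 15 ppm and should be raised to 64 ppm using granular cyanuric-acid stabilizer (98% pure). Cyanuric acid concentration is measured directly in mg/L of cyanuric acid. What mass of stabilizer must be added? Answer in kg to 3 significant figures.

39.9 kg

Volume: 211,000 US gal × 3.785 L/gal = 798,635 L.
CYA to add: (64 − 15) = 49 mg/L × 798,635 L = 39,130 g cyanuric acid.
At 98% purity: 39,130 / 0.98 = 39,930 g product.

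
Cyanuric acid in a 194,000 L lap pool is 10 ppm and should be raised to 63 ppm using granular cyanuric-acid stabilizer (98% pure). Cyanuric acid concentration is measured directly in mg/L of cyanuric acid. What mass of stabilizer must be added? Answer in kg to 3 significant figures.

10.5 kg

CYA to add: (63 − 10) = 53 mg/L × 194,000 L = 10,280 g cyanuric acid.
At 98% purity: 10,280 / 0.98 = 10,490 g product.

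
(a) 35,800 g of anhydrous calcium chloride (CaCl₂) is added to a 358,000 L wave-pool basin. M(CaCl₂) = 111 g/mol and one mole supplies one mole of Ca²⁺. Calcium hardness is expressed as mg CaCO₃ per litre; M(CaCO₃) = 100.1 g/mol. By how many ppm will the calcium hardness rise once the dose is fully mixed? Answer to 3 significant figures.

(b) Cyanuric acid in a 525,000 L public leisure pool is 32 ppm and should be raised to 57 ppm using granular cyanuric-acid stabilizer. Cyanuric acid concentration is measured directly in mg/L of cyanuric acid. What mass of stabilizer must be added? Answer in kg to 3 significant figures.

(a) 90.2 ppm; (b) 13.1 kg

(a) Moles of Ca²⁺: 35,800 g ÷ 111 g/mol = 322.5 mol.
(a) As CaCO₃: 322.5 mol × 100.1 g/mol = 32,280 g.
(a) Rise: 32,280 g / 358,000 L × 1000 = 90.18 mg/L.

(b) CYA to add: (57 − 32) = 25 mg/L × 525,000 L = 13,120 g cyanuric acid.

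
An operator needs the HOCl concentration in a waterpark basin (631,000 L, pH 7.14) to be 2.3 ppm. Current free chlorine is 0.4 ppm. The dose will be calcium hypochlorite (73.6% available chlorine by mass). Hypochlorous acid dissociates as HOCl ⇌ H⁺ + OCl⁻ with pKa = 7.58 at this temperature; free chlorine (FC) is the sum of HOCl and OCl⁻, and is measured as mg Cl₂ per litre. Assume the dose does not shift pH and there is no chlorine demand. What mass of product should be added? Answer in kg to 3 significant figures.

2.34 kg

[OCl⁻]/[HOCl] = 10^(pH − pKa) = 10^(7.14 − 7.58) = 0.3631; fraction as HOCl = 1/(1 + 0.3631) = 0.7336.
Free chlorine required for 2.3 ppm HOCl: 2.3 / 0.7336 = 3.135 ppm.
FC to add: 3.135 − 0.4 = 2.735 mg/L as Cl₂.
Cl₂ equivalent: 2.735 mg/L × 631,000 L = 1726 g.
Product at 73.6% available Cl: 1726 / 0.736 = 2345 g.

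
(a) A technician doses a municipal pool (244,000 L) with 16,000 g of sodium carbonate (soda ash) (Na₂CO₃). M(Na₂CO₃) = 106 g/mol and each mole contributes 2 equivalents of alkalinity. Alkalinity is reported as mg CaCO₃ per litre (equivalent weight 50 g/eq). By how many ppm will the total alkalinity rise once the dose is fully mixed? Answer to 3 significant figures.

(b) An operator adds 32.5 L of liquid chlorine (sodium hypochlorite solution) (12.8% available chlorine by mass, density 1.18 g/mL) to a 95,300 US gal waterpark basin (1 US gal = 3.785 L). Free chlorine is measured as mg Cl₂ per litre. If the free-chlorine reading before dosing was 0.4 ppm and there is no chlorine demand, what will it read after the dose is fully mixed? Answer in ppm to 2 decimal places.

(a) 61.9 ppm; (b) 14.01 ppm

(a) Moles of Na₂CO₃: 16,000 g ÷ 106 g/mol = 150.9 mol → 301.9 eq of alkalinity.
(a) As CaCO₃: 301.9 eq × 50 g/eq = 15,090 g.
(a) Rise: 15,090 g / 244,000 L × 1000 = 61.86 mg/L.

(b) Volume: 95,300 US gal × 3.785 L/gal = 360,710 L.
(b) Mass of solution: 32.5 L × 1000 mL/L × 1.18 g/mL = 38,350 g.
(b) Available chlorine delivered: 38,350 g × 0.128 = 4909 g as Cl₂.
(b) Concentration rise: 4909 g / 360,710 L = 13.61 mg/L = 13.61 ppm.
(b) Final FC: 0.4 + 13.61 = 14.01 ppm.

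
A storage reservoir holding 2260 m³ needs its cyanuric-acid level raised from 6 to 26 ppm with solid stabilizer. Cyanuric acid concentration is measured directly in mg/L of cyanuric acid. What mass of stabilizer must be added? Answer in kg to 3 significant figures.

45.2 kg

Volume: 2260 m³ = 2,260,000 L.
CYA to add: (26 − 6) = 20 mg/L × 2,260,000 L = 45,200 g cyanuric acid.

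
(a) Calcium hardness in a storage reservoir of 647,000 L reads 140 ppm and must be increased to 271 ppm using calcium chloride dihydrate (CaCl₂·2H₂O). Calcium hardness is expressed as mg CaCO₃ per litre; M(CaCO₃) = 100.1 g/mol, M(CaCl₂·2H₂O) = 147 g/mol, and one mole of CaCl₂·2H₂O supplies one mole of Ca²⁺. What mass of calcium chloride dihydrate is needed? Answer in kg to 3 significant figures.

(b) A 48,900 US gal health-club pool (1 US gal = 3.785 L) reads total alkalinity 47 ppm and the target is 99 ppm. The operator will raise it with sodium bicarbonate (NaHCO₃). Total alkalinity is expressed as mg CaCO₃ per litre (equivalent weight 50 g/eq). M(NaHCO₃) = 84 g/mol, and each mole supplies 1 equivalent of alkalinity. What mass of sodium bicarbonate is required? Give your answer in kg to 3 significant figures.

(a) 124 kg; (b) 16.2 kg

(a) Hardness to add: (271 − 140) = 131 mg/L as CaCO₃ × 647,000 L = 84,760 g as CaCO₃.
(a) Moles of Ca²⁺ (1 mol Ca²⁺ ≡ 1 mol CaCO₃): 84,760 / 100.1 g/mol = 846.7 mol.
(a) Mass of CaCl₂·2H₂O: 846.7 × 147 = 124,500 g.

(b) Volume: 48,900 US gal × 3.785 L/gal = 185,086 L.
(b) Alkalinity to add: (99 − 47) = 52 mg/L as CaCO₃ × 185,086 L = 9624 g as CaCO₃.
(b) Equivalents: 9624 g ÷ 50 g/eq = 192.5 eq.
(b) NaHCO₃ supplies 1 eq per mole → 192.5 mol.
(b) Mass: 192.5 mol × 84 g/mol = 16,170 g.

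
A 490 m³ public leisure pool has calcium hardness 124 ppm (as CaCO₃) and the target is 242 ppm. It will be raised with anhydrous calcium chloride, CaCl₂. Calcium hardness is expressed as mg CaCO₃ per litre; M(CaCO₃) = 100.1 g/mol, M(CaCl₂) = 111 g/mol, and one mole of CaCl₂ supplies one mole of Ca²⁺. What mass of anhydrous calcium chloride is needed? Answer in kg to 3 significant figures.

64.1 kg

Volume: 490 m³ = 490,000 L.
Hardness to add: (242 − 124) = 118 mg/L as CaCO₃ × 490,000 L = 57,820 g as CaCO₃.
Moles of Ca²⁺ (1 mol Ca²⁺ ≡ 1 mol CaCO₃): 57,820 / 100.1 g/mol = 577.6 mol.
Mass of CaCl₂: 577.6 × 111 = 64,120 g.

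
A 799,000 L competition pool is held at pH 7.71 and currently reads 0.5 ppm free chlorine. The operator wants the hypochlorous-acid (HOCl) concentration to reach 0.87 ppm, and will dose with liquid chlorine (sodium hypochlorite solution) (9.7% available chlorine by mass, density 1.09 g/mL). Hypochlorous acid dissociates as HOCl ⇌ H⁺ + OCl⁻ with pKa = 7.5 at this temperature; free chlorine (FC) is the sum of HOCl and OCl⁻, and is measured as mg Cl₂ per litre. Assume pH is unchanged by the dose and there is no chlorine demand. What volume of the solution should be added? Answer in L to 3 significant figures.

[OCl⁻]/[HOCl] = 10^(pH − pKa) = 10^(7.71 − 7.5) = 1.622; fraction as HOCl = 1/(1 + 1.622) = 0.3814.
Free chlorine required for 0.87 ppm HOCl: 0.87 / 0.3814 = 2.281 ppm.
FC to add: 2.281 − 0.5 = 1.781 mg/L as Cl₂.
Cl₂ equivalent: 1.781 mg/L × 799,000 L = 1423 g.
Product at 9.7% available Cl: 1423 / 0.097 = 14,670 g.
Volume: 14,670 g ÷ 1.09 g/mL = 13,460 mL.

13.5 L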